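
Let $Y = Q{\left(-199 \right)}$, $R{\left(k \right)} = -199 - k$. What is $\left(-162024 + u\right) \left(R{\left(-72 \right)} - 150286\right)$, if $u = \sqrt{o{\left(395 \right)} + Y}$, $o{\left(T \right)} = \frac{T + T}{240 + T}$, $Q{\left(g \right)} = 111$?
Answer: $24370515912 - \frac{150413 \sqrt{1810385}}{127} \approx 2.4369 \cdot 10^{10}$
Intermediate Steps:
$o{\left(T \right)} = \frac{2 T}{240 + T}$
$Y = 111$
$u = \frac{\sqrt{1810385}}{127}$ ($u = \sqrt{2 \cdot 395 \frac{1}{240 + 395} + 111} = \sqrt{2 \cdot 395 \cdot \frac{1}{635} + 111} = \sqrt{\frac{158}{127} + 111} = \sqrt{\frac{14255}{127}} = \frac{\sqrt{1810385}}{127} \approx 10.595$)
$\left(-162024 + u\right) \left(R{\left(-72 \right)} - 150286\right) = \left(-162024 + \frac{\sqrt{1810385}}{127}\right) \left(\left(-199 - -72\right) - 150286\right) = \left(-162024 + \frac{\sqrt{1810385}}{127}\right) \left(\left(-199 + 72\right) - 150286\right) = \left(-162024 + \frac{\sqrt{1810385}}{127}\right) \left(-127 - 150286\right) = \left(-162024 + \frac{\sqrt{1810385}}{127}\right) \left(-150413\right) = 24370515912 - \frac{150413 \sqrt{1810385}}{127}$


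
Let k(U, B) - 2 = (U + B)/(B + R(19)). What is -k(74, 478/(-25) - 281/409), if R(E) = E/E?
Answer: 169519/192302 ≈ 0.88153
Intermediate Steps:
R(E) = 1
k(U, B) = 2 + (B + U)/(1 + B) (k(U, B) = 2 + (U + B)/(B + 1) = 2 + (B + U)/(1 + B))
-k(74, 478/(-25) - 281/409) = -(2 + 74 + 3*(478/(-25) - 281/409))/(1 + (478/(-25) - 281/409)) = -(2 + 74 + 3*(478*(-1/25) - 281*1/409))/(1 + (478*(-1/25) - 281*1/409)) = -(2 + 74 + 3*(-478/25 - 281/409))/(1 + (-478/25 - 281/409)) = -(2 + 74 + 3*(-202527/10225))/(1 - 202527/10225) = -(2 + 74 - 607581/10225)/(-192302/10225) = -(-10225)*169519/(192302*10225) = -1*(-169519/192302) = 169519/192302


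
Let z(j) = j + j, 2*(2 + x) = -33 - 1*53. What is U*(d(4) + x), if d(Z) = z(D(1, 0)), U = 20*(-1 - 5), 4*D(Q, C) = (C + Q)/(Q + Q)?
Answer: 5370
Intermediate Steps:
D(Q, C) = (C + Q)/(8*Q) (D(Q, C) = ((C + Q)/(Q + Q))/4 = ((C + Q)/((2*Q)))/4 = ((C + Q)*(1/(2*Q)))/4 = ((C + Q)/(2*Q))/4 = (C + Q)/(8*Q))
x = -45 (x = -2 + (-33 - 1*53)/2 = -2 + (-33 - 53)/2 = -2 + (1/2)*(-86) = -2 - 43 = -45)
U = -120 (U = 20*(-6) = -120)
z(j) = 2*j
d(Z) = 1/4 (d(Z) = 2*((1/8)*(0 + 1)/1) = 2*((1/8)*1*1) = 2*(1/8) = 1/4)
U*(d(4) + x) = -120*(1/4 - 45) = -120*(-179/4) = 5370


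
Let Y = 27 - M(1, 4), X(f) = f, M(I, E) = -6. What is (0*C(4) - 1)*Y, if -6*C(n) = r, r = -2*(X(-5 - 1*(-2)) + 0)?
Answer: -33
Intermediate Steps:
r = 6 (r = -2*((-5 - 1*(-2)) + 0) = -2*((-5 + 2) + 0) = -2*(-3 + 0) = -2*(-3) = 6)
C(n) = -1 (C(n) = -1/6*6 = -1)
Y = 33 (Y = 27 - 1*(-6) = 27 + 6 = 33)
(0*C(4) - 1)*Y = (0*(-1) - 1)*33 = (0 - 1)*33 = -1*33 = -33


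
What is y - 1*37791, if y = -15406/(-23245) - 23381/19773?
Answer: -17369866211042/459623385 ≈ -37792.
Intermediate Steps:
y = -238868507/459623385 (y = -15406*(-1/23245) - 23381*1/19773 = 15406/23245 - 23381/19773 = -238868507/459623385 ≈ -0.51970)
y - 1*37791 = -238868507/459623385 - 1*37791 = -238868507/459623385 - 37791 = -17369866211042/459623385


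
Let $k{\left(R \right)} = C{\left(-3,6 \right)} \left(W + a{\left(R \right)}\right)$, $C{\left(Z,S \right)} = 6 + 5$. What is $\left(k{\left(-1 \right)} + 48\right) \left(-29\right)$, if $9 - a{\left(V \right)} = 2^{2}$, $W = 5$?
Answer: $-4582$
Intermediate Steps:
$a{\left(V \right)} = 5$ ($a{\left(V \right)} = 9 - 2^{2} = 9 - 4 = 5$)
$C{\left(Z,S \right)} = 11$
$k{\left(R \right)} = 110$ ($k{\left(R \right)} = 11 \left(5 + 5\right) = 11 \cdot 10 = 110$)
$\left(k{\left(-1 \right)} + 48\right) \left(-29\right) = \left(110 + 48\right) \left(-29\right) = 158 \left(-29\right) = -4582$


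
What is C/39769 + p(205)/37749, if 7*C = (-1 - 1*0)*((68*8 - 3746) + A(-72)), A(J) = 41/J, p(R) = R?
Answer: 4271095415/252208316808 ≈ 0.016935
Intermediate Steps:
C = 230585/504 (C = ((-1 - 1*0)*((68*8 - 3746) + 41/(-72)))/7 = ((-1 + 0)*((544 - 3746) + 41*(-1/72)))/7 = (-(-3202 - 41/72))/7 = (-1*(-230585/72))/7 = (⅐)*(230585/72) = 230585/504 ≈ 457.51)
C/39769 + p(205)/37749 = (230585/504)/39769 + 205/37749 = (230585/504)*(1/39769) + 205*(1/37749) = 230585/20043576 + 205/37749 = 4271095415/252208316808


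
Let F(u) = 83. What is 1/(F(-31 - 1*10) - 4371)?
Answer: -1/4288 ≈ -0.00023321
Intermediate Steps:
1/(F(-31 - 1*10) - 4371) = 1/(83 - 4371) = 1/(-4288) = -1/4288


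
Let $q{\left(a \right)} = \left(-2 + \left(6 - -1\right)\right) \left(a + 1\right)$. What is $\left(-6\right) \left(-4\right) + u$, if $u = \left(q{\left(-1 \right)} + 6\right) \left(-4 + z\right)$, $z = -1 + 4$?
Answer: $18$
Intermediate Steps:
$z = 3$
$q{\left(a \right)} = 5 + 5 a$ ($q{\left(a \right)} = \left(-2 + \left(6 + 1\right)\right) \left(1 + a\right) = \left(-2 + 7\right) \left(1 + a\right) = 5 \left(1 + a\right) = 5 + 5 a$)
$u = -6$ ($u = \left(\left(5 + 5 \left(-1\right)\right) + 6\right) \left(-4 + 3\right) = \left(\left(5 - 5\right) + 6\right) \left(-1\right) = \left(0 + 6\right) \left(-1\right) = 6 \left(-1\right) = -6$)
$\left(-6\right) \left(-4\right) + u = \left(-6\right) \left(-4\right) - 6 = 24 - 6 = 18$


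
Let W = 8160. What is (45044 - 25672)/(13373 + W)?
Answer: 19372/21533 ≈ 0.89964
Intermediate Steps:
(45044 - 25672)/(13373 + W) = (45044 - 25672)/(13373 + 8160) = 19372/21533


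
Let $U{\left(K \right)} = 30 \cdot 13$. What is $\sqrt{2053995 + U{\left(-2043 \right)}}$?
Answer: $3 \sqrt{228265} \approx 1433.3$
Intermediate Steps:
$U{\left(K \right)} = 390$
$\sqrt{2053995 + U{\left(-2043 \right)}} = \sqrt{2053995 + 390} = \sqrt{2054385} = 3 \sqrt{228265}$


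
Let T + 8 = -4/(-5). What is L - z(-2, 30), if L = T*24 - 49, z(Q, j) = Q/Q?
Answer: -1114/5 ≈ -222.80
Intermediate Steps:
T = -36/5 (T = -8 - 4/(-5) = -8 - 4*(-1/5) = -8 + 4/5 = -36/5 ≈ -7.2000)
z(Q, j) = 1
L = -1109/5 (L = -36/5*24 - 49 = -864/5 - 49 = -1109/5 ≈ -221.80)
L - z(-2, 30) = -1109/5 - 1*1 = -1109/5 - 1 = -1114/5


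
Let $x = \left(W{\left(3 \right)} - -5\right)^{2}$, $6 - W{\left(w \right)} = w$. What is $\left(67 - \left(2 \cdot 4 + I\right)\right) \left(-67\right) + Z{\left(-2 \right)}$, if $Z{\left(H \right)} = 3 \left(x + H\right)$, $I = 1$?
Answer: $-3700$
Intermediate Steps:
$W{\left(w \right)} = 6 - w$
$x = 64$ ($x = \left(\left(6 - 3\right) - -5\right)^{2} = \left(\left(6 - 3\right) + 5\right)^{2} = \left(3 + 5\right)^{2} = 8^{2} = 64$)
$Z{\left(H \right)} = 192 + 3 H$ ($Z{\left(H \right)} = 3 \left(64 + H\right) = 192 + 3 H$)
$\left(67 - \left(2 \cdot 4 + I\right)\right) \left(-67\right) + Z{\left(-2 \right)} = \left(67 - \left(2 \cdot 4 + 1\right)\right) \left(-67\right) + \left(192 + 3 \left(-2\right)\right) = \left(67 - \left(8 + 1\right)\right) \left(-67\right) + \left(192 - 6\right) = \left(67 - 9\right) \left(-67\right) + 186 = 58 \left(-67\right) + 186 = -3886 + 186 = -3700$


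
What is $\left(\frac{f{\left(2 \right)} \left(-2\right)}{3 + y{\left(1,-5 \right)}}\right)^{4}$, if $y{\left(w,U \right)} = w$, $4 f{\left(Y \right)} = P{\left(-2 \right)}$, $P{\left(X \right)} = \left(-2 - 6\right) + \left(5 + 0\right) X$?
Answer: $\frac{6561}{256} \approx 25.629$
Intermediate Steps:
$P{\left(X \right)} = -8 + 5 X$ ($P{\left(X \right)} = \left(-2 - 6\right) + 5 X = -8 + 5 X$)
$f{\left(Y \right)} = - \frac{9}{2}$ ($f{\left(Y \right)} = \frac{-8 + 5 \left(-2\right)}{4} = \frac{-8 - 10}{4} = \frac{1}{4} \left(-18\right) = - \frac{9}{2}$)
$\left(\frac{f{\left(2 \right)} \left(-2\right)}{3 + y{\left(1,-5 \right)}}\right)^{4} = \left(\frac{\left(- \frac{9}{2}\right) \left(-2\right)}{3 + 1}\right)^{4} = \left(\frac{9}{4}\right)^{4} = \frac{6561}{256}$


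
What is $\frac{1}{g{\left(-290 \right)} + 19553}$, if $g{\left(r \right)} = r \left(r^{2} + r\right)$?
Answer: $- \frac{1}{24285347} \approx -4.1177 \cdot 10^{-8}$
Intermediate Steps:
$g{\left(r \right)} = r \left(r + r^{2}\right)$
$\frac{1}{g{\left(-290 \right)} + 19553} = \frac{1}{\left(-290\right)^{2} \left(1 - 290\right) + 19553} = \frac{1}{84100 \left(-289\right) + 19553} = \frac{1}{-24304900 + 19553} = \frac{1}{-24285347} = - \frac{1}{24285347}$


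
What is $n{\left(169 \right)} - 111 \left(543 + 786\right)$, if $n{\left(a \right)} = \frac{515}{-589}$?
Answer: $- \frac{86889206}{589} \approx -1.4752 \cdot 10^{5}$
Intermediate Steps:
$n{\left(a \right)} = - \frac{515}{589}$ ($n{\left(a \right)} = 515 \left(- \frac{1}{589}\right) = - \frac{515}{589}$)
$n{\left(169 \right)} - 111 \left(543 + 786\right) = - \frac{515}{589} - 111 \left(543 + 786\right) = - \frac{515}{589} - 147519 = - \frac{86889206}{589}$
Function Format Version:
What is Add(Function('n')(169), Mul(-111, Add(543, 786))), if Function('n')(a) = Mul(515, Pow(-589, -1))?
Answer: Rational(-86889206, 589) ≈ -1.4752e+5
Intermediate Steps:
Function('n')(a) = Rational(-515, 589) (Function('n')(a) = Mul(515, Rational(-1, 589)) = Rational(-515, 589))
Add(Function('n')(169), Mul(-111, Add(543, 786))) = Add(Rational(-515, 589), Mul(-111, Add(543, 786))) = Add(Rational(-515, 589), Mul(-111, 1329)) = Add(Rational(-515, 589), -147519) = Rational(-86889206, 589)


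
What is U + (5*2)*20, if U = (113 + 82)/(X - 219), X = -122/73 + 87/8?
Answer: 24390320/122521 ≈ 199.07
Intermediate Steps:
X = 5375/584 (X = -122*1/73 + 87*(1/8) = -122/73 + 87/8 = 5375/584 ≈ 9.2038)
U = -113880/122521 (U = (113 + 82)/(5375/584 - 219) = 195/(-122521/584) = 195*(-584/122521) = -113880/122521 ≈ -0.92947)
U + (5*2)*20 = -113880/122521 + (5*2)*20 = -113880/122521 + 10*20 = -113880/122521 + 200 = 24390320/122521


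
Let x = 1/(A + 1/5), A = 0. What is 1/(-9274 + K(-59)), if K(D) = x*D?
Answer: -1/9569 ≈ -0.00010450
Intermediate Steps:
x = 5 (x = 1/(0 + 1/5) = 1/(1/5) = 5)
K(D) = 5*D
1/(-9274 + K(-59)) = 1/(-9274 + 5*(-59)) = 1/(-9274 - 295) = 1/(-9569) = -1/9569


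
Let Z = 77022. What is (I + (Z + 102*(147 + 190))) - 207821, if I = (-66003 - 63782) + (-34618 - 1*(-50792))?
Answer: -210036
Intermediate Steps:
I = -113611 (I = -129785 + (-34618 + 50792) = -129785 + 16174 = -113611)
(I + (Z + 102*(147 + 190))) - 207821 = (-113611 + (77022 + 102*(147 + 190))) - 207821 = (-113611 + (77022 + 102*337)) - 207821 = (-113611 + (77022 + 34374)) - 207821 = (-113611 + 111396) - 207821 = -2215 - 207821 = -210036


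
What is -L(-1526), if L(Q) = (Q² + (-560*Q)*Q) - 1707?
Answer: 1301731591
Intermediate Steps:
L(Q) = -1707 - 559*Q² (L(Q) = (Q² - 560*Q²) - 1707 = -559*Q² - 1707 = -1707 - 559*Q²)
-L(-1526) = -(-1707 - 559*(-1526)²) = -(-1707 - 559*2328676) = -(-1707 - 1301729884) = -1*(-1301731591) = 1301731591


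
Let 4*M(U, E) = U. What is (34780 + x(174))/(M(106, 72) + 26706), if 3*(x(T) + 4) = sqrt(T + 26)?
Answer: 69552/53465 + 4*sqrt(2)/32079 ≈ 1.3011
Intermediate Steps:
M(U, E) = U/4
x(T) = -4 + sqrt(26 + T)/3 (x(T) = -4 + sqrt(T + 26)/3 = -4 + sqrt(26 + T)/3)
(34780 + x(174))/(M(106, 72) + 26706) = (34780 + (-4 + sqrt(26 + 174)/3))/((1/4)*106 + 26706) = (34780 + (-4 + sqrt(200)/3))/(53/2 + 26706) = (34780 + (-4 + (10*sqrt(2))/3))/(53465/2) = (34780 + (-4 + 10*sqrt(2)/3))*(2/53465) = (34776 + 10*sqrt(2)/3)*(2/53465) = 69552/53465 + 4*sqrt(2)/32079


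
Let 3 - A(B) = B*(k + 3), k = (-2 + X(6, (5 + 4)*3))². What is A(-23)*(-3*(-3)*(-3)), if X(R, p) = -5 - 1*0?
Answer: -32373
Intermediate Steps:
X(R, p) = -5 (X(R, p) = -5 + 0 = -5)
k = 49 (k = (-2 - 5)² = (-7)² = 49)
A(B) = 3 - 52*B (A(B) = 3 - B*(49 + 3) = 3 - B*52 = 3 - 52*B)
A(-23)*(-3*(-3)*(-3)) = (3 - 52*(-23))*(-3*(-3)*(-3)) = (3 + 1196)*(9*(-3)) = 1199*(-27) = -32373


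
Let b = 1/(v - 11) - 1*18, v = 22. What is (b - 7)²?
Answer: 75076/121 ≈ 620.46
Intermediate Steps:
b = -197/11 (b = 1/(22 - 11) - 1*18 = 1/11 - 18 = -197/11 ≈ -17.909)
(b - 7)² = (-197/11 - 7)² = (-274/11)² = 75076/121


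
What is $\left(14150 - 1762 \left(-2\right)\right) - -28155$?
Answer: $45829$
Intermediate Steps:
$\left(14150 - 1762 \left(-2\right)\right) - -28155 = \left(14150 - -3524\right) + 28155 = \left(14150 + 3524\right) + 28155 = 17674 + 28155 = 45829$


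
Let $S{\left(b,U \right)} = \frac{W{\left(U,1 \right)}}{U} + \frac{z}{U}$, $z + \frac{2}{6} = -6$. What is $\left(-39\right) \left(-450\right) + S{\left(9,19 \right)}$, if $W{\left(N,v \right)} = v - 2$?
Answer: $\frac{1000328}{57} \approx 17550.0$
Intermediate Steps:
$W{\left(N,v \right)} = -2 + v$
$z = - \frac{19}{3}$ ($z = - \frac{1}{3} - 6 = - \frac{19}{3} \approx -6.3333$)
$S{\left(b,U \right)} = - \frac{22}{3 U}$ ($S{\left(b,U \right)} = \frac{-2 + 1}{U} - \frac{19}{3 U} = - \frac{1}{U} - \frac{19}{3 U} = - \frac{22}{3 U}$)
$\left(-39\right) \left(-450\right) + S{\left(9,19 \right)} = \left(-39\right) \left(-450\right) - \frac{22}{3 \cdot 19} = 17550 - \frac{22}{57} = \frac{1000328}{57}$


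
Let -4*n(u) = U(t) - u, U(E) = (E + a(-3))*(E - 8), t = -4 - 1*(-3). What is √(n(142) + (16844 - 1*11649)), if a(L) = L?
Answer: 59*√6/2 ≈ 72.260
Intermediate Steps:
t = -1 (t = -4 + 3 = -1)
U(E) = (-8 + E)*(-3 + E) (U(E) = (E - 3)*(E - 8) = (-3 + E)*(-8 + E) = (-8 + E)*(-3 + E))
n(u) = -9 + u/4 (n(u) = -((24 + (-1)² - 11*(-1)) - u)/4 = -((24 + 1 + 11) - u)/4 = -(36 - u)/4 = -9 + u/4)
√(n(142) + (16844 - 1*11649)) = √((-9 + (¼)*142) + (16844 - 1*11649)) = √((-9 + 71/2) + (16844 - 11649)) = √(53/2 + 5195) = √(10443/2) = 59*√6/2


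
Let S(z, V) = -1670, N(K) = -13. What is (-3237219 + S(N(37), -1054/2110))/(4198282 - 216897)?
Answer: -3238889/3981385 ≈ -0.81351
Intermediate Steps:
(-3237219 + S(N(37), -1054/2110))/(4198282 - 216897) = (-3237219 - 1670)/(4198282 - 216897) = -3238889/3981385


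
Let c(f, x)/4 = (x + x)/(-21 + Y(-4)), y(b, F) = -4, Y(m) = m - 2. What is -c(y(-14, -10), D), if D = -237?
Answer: -632/9 ≈ -70.222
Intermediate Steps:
Y(m) = -2 + m
c(f, x) = -8*x/27 (c(f, x) = 4*((x + x)/(-21 + (-2 - 4))) = 4*((2*x)/(-21 - 6)) = 4*((2*x)/(-27)) = 4*((2*x)*(-1/27)) = 4*(-2*x/27) = -8*x/27)
-c(y(-14, -10), D) = -(-8)*(-237)/27 = -1*632/9 = -632/9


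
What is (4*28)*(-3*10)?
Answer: -3360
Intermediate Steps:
(4*28)*(-3*10) = 112*(-30) = -3360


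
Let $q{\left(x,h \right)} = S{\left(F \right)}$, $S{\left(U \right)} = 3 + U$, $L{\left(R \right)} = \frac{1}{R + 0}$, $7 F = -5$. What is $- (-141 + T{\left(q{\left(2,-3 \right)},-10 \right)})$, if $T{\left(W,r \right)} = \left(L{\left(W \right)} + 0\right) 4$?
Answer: $\frac{557}{4} \approx 139.25$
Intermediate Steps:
$F = - \frac{5}{7}$ ($F = \frac{1}{7} \left(-5\right) = - \frac{5}{7} \approx -0.71429$)
$L{\left(R \right)} = \frac{1}{R}$
$q{\left(x,h \right)} = \frac{16}{7}$ ($q{\left(x,h \right)} = 3 - \frac{5}{7} = \frac{16}{7}$)
$T{\left(W,r \right)} = \frac{4}{W}$ ($T{\left(W,r \right)} = \left(\frac{1}{W} + 0\right) 4 = \frac{1}{W} 4 = \frac{4}{W}$)
$- (-141 + T{\left(q{\left(2,-3 \right)},-10 \right)}) = - (-141 + \frac{4}{\frac{16}{7}}) = - (-141 + 4 \cdot \frac{7}{16}) = - (-141 + \frac{7}{4}) = \left(-1\right) \left(- \frac{557}{4}\right) = \frac{557}{4}$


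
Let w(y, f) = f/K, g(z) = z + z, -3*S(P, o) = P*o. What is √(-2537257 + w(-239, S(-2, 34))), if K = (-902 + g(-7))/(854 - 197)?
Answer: 2*I*√33264286726/229 ≈ 1592.9*I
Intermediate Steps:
S(P, o) = -P*o/3
g(z) = 2*z
K = -916/657 (K = (-902 + 2*(-7))/(854 - 197) = (-902 - 14)/657 = -916*1/657 = -916/657 ≈ -1.3942)
w(y, f) = -657*f/916 (w(y, f) = f/(-916/657) = f*(-657/916) = -657*f/916)
√(-2537257 + w(-239, S(-2, 34))) = √(-2537257 - (-219)*(-2)*34/916) = √(-2537257 - 657/916*68/3) = √(-2537257 - 3723/229) = √(-581035576/229) = 2*I*√33264286726/229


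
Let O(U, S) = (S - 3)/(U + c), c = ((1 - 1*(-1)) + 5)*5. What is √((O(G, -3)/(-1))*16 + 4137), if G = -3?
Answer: 6*√115 ≈ 64.343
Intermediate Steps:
c = 35 (c = ((1 + 1) + 5)*5 = (2 + 5)*5 = 7*5 = 35)
O(U, S) = (-3 + S)/(35 + U) (O(U, S) = (S - 3)/(U + 35) = (-3 + S)/(35 + U))
√((O(G, -3)/(-1))*16 + 4137) = √((((-3 - 3)/(35 - 3))/(-1))*16 + 4137) = √(((-6/32)*(-1))*16 + 4137) = √((((1/32)*(-6))*(-1))*16 + 4137) = √(-3/16*(-1)*16 + 4137) = √((3/16)*16 + 4137) = √(3 + 4137) = √4140 = 6*√115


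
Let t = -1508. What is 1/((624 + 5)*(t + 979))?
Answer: -1/332741 ≈ -3.0053e-6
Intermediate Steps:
1/((624 + 5)*(t + 979)) = 1/((624 + 5)*(-1508 + 979)) = 1/(629*(-529)) = (1/629)*(-1/529) = -1/332741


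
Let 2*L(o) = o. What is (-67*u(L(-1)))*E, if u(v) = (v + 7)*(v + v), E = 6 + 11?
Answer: 14807/2 ≈ 7403.5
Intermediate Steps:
L(o) = o/2
E = 17
u(v) = 2*v*(7 + v) (u(v) = (7 + v)*(2*v) = 2*v*(7 + v))
(-67*u(L(-1)))*E = -134*(1/2)*(-1)*(7 + (1/2)*(-1))*17 = -134*(-1)*(7 - 1/2)/2*17 = -134*(-1)*13/(2*2)*17 = -67*(-13/2)*17 = (871/2)*17 = 14807/2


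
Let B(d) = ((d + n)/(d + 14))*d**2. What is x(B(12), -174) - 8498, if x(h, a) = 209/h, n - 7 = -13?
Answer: -3668419/432 ≈ -8491.7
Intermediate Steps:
n = -6 (n = 7 - 13 = -6)
B(d) = d**2*(-6 + d)/(14 + d) (B(d) = ((d - 6)/(d + 14))*d**2 = ((-6 + d)/(14 + d))*d**2 = d**2*(-6 + d)/(14 + d))
x(B(12), -174) - 8498 = 209/((12**2*(-6 + 12)/(14 + 12))) - 8498 = 209/((144*6/26)) - 8498 = 209/((144*(1/26)*6)) - 8498 = 209/(432/13) - 8498 = 209*(13/432) - 8498 = 2717/432 - 8498 = -3668419/432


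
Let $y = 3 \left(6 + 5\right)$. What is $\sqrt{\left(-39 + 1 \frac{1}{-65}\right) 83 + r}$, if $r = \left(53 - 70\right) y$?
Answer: $\frac{i \sqrt{16051945}}{65} \approx 61.638 i$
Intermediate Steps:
$y = 33$ ($y = 3 \cdot 11 = 33$)
$r = -561$ ($r = \left(53 - 70\right) 33 = \left(-17\right) 33 = -561$)
$\sqrt{\left(-39 + 1 \frac{1}{-65}\right) 83 + r} = \sqrt{\left(-39 + 1 \frac{1}{-65}\right) 83 - 561} = \sqrt{\left(-39 + 1 \left(- \frac{1}{65}\right)\right) 83 - 561} = \sqrt{\left(-39 - \frac{1}{65}\right) 83 - 561} = \sqrt{\left(- \frac{2536}{65}\right) 83 - 561} = \sqrt{- \frac{210488}{65} - 561} = \sqrt{- \frac{246953}{65}} = \frac{i \sqrt{16051945}}{65}$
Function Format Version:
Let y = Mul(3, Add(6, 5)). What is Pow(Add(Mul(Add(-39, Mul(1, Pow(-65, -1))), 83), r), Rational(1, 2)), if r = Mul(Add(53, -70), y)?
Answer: Mul(Rational(1, 65), I, Pow(16051945, Rational(1, 2))) ≈ Mul(61.638, I)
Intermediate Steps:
y = 33 (y = Mul(3, 11) = 33)
r = -561 (r = Mul(Add(53, -70), 33) = Mul(-17, 33) = -561)
Pow(Add(Mul(Add(-39, Mul(1, Pow(-65, -1))), 83), r), Rational(1, 2)) = Pow(Add(Mul(Add(-39, Mul(1, Pow(-65, -1))), 83), -561), Rational(1, 2)) = Pow(Add(Mul(Add(-39, Mul(1, Rational(-1, 65))), 83), -561), Rational(1, 2)) = Pow(Add(Mul(Add(-39, Rational(-1, 65)), 83), -561), Rational(1, 2)) = Pow(Add(Mul(Rational(-2536, 65), 83), -561), Rational(1, 2)) = Pow(Add(Rational(-210488, 65), -561), Rational(1, 2)) = Pow(Rational(-246953, 65), Rational(1, 2)) = Mul(Rational(1, 65), I, Pow(16051945, Rational(1, 2)))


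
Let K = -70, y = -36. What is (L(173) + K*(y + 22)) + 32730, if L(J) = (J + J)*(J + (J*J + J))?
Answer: 10508860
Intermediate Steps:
L(J) = 2*J*(J² + 2*J) (L(J) = (2*J)*(J + (J² + J)) = (2*J)*(J + (J + J²)) = (2*J)*(J² + 2*J) = 2*J*(J² + 2*J))
(L(173) + K*(y + 22)) + 32730 = (2*173²*(2 + 173) - 70*(-36 + 22)) + 32730 = (2*29929*175 - 70*(-14)) + 32730 = (10475150 + 980) + 32730 = 10476130 + 32730 = 10508860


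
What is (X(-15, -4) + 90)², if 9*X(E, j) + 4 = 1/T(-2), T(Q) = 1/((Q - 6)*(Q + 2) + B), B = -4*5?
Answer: 68644/9 ≈ 7627.1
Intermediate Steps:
B = -20
T(Q) = 1/(-20 + (-6 + Q)*(2 + Q)) (T(Q) = 1/((Q - 6)*(Q + 2) - 20) = 1/((-6 + Q)*(2 + Q) - 20) = 1/(-20 + (-6 + Q)*(2 + Q)))
X(E, j) = -8/3 (X(E, j) = -4/9 + 1/(9*(1/(-32 + (-2)² - 4*(-2)))) = -4/9 + 1/(9*(1/(-32 + 4 + 8))) = -4/9 + 1/(9*(1/(-20))) = -4/9 + 1/(9*(-1/20)) = -4/9 + (⅑)*(-20) = -4/9 - 20/9 = -8/3)
(X(-15, -4) + 90)² = (-8/3 + 90)² = (262/3)² = 68644/9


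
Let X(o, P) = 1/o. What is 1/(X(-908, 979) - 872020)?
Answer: -908/791794161 ≈ -1.1468e-6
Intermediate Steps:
1/(X(-908, 979) - 872020) = 1/(1/(-908) - 872020) = 1/(-1/908 - 872020) = 1/(-791794161/908) = -908/791794161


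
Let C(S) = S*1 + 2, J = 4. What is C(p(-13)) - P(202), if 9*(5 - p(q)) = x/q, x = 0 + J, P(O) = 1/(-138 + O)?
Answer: 52555/7488 ≈ 7.0186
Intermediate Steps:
x = 4 (x = 0 + 4 = 4)
p(q) = 5 - 4/(9*q)
C(S) = 2 + S (C(S) = S + 2 = 2 + S)
C(p(-13)) - P(202) = (2 + (5 - 4/9/(-13))) - 1/(-138 + 202) = (2 + (5 - 4/9*(-1/13))) - 1/64 = (2 + (5 + 4/117)) - 1*1/64 = (2 + 589/117) - 1/64 = 823/117 - 1/64 = 52555/7488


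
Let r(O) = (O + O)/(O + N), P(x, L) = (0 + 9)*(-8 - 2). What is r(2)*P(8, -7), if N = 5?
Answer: -360/7 ≈ -51.429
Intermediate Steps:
P(x, L) = -90 (P(x, L) = 9*(-10) = -90)
r(O) = 2*O/(5 + O) (r(O) = (O + O)/(O + 5) = (2*O)/(5 + O) = 2*O/(5 + O))
r(2)*P(8, -7) = (2*2/(5 + 2))*(-90) = (2*2/7)*(-90) = (2*2*(1/7))*(-90) = (4/7)*(-90) = -360/7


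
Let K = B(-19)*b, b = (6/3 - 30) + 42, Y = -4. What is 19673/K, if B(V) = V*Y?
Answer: 19673/1064 ≈ 18.490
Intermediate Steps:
B(V) = -4*V (B(V) = V*(-4) = -4*V)
b = 14 (b = (6*(⅓) - 30) + 42 = (2 - 30) + 42 = -28 + 42 = 14)
K = 1064 (K = -4*(-19)*14 = 76*14 = 1064)
19673/K = 19673/1064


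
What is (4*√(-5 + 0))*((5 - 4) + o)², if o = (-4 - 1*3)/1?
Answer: 144*I*√5 ≈ 321.99*I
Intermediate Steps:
o = -7 (o = (-4 - 3)*1 = -7*1 = -7)
(4*√(-5 + 0))*((5 - 4) + o)² = (4*√(-5 + 0))*((5 - 4) - 7)² = (4*√(-5))*(1 - 7)² = (4*(I*√5))*(-6)² = (4*I*√5)*36 = 144*I*√5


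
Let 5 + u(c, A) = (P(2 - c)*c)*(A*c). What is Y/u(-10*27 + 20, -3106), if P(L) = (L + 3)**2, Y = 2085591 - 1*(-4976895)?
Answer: -7062486/12622978125005 ≈ -5.5949e-7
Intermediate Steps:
Y = 7062486 (Y = 2085591 + 4976895 = 7062486)
P(L) = (3 + L)**2
u(c, A) = -5 + A*c**2*(5 - c)**2 (u(c, A) = -5 + ((3 + (2 - c))**2*c)*(A*c) = -5 + ((5 - c)**2*c)*(A*c) = -5 + (c*(5 - c)**2)*(A*c) = -5 + A*c**2*(5 - c)**2)
Y/u(-10*27 + 20, -3106) = 7062486/(-5 - 3106*(-10*27 + 20)**2*(-5 + (-10*27 + 20))**2) = 7062486/(-5 - 3106*(-270 + 20)**2*(-5 + (-270 + 20))**2) = 7062486/(-5 - 3106*(-250)**2*(-5 - 250)**2) = 7062486/(-5 - 3106*62500*(-255)**2) = 7062486/(-5 - 3106*62500*65025) = 7062486/(-5 - 12622978125000) = 7062486/(-12622978125005) = 7062486*(-1/12622978125005) = -7062486/12622978125005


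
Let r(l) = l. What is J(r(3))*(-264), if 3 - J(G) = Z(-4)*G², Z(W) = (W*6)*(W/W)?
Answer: -57816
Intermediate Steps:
Z(W) = 6*W (Z(W) = (6*W)*1 = 6*W)
J(G) = 3 + 24*G² (J(G) = 3 - 6*(-4)*G² = 3 - (-24)*G² = 3 + 24*G²)
J(r(3))*(-264) = (3 + 24*3²)*(-264) = (3 + 24*9)*(-264) = (3 + 216)*(-264) = 219*(-264) = -57816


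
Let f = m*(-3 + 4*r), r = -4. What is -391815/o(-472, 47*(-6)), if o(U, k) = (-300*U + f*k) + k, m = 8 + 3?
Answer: -130605/66752 ≈ -1.9566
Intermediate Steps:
m = 11
f = -209 (f = 11*(-3 + 4*(-4)) = 11*(-3 - 16) = 11*(-19) = -209)
o(U, k) = -300*U - 208*k (o(U, k) = (-300*U - 209*k) + k = -300*U - 208*k)
-391815/o(-472, 47*(-6)) = -391815/(-300*(-472) - 9776*(-6)) = -391815/(141600 - 208*(-282)) = -391815/(141600 + 58656) = -391815/200256 = -391815*1/200256 = -130605/66752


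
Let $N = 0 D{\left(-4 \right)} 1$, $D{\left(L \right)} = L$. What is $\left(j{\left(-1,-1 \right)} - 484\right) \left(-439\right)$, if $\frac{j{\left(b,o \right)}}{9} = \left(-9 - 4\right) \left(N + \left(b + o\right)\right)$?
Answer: $109750$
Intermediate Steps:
$N = 0$ ($N = 0 \left(-4\right) 1 = 0 \cdot 1 = 0$)
$j{\left(b,o \right)} = - 117 b - 117 o$ ($j{\left(b,o \right)} = 9 \left(-9 - 4\right) \left(0 + \left(b + o\right)\right) = 9 \left(- 13 \left(b + o\right)\right) = 9 \left(- 13 b - 13 o\right) = - 117 b - 117 o$)
$\left(j{\left(-1,-1 \right)} - 484\right) \left(-439\right) = \left(\left(\left(-117\right) \left(-1\right) - -117\right) - 484\right) \left(-439\right) = \left(\left(117 + 117\right) - 484\right) \left(-439\right) = \left(234 - 484\right) \left(-439\right) = \left(-250\right) \left(-439\right) = 109750$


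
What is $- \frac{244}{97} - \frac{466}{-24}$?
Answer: $\frac{19673}{1164} \approx 16.901$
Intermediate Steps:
$- \frac{244}{97} - \frac{466}{-24} = \left(-244\right) \frac{1}{97} - - \frac{233}{12} = - \frac{244}{97} + \frac{233}{12} = \frac{19673}{1164}$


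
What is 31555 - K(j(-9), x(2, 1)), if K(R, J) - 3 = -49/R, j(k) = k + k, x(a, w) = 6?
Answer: 567887/18 ≈ 31549.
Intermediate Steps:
j(k) = 2*k
K(R, J) = 3 - 49/R
31555 - K(j(-9), x(2, 1)) = 31555 - (3 - 49/(2*(-9))) = 31555 - (3 - 49/(-18)) = 31555 - (3 - 49*(-1/18)) = 31555 - (3 + 49/18) = 31555 - 1*103/18 = 31555 - 103/18 = 567887/18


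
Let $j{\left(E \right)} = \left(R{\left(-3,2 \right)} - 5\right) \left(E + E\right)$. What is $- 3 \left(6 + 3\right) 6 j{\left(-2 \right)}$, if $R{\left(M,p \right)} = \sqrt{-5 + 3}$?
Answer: $-3240 + 648 i \sqrt{2} \approx -3240.0 + 916.41 i$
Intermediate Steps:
$R{\left(M,p \right)} = i \sqrt{2}$ ($R{\left(M,p \right)} = \sqrt{-2} = i \sqrt{2}$)
$j{\left(E \right)} = 2 E \left(-5 + i \sqrt{2}\right)$ ($j{\left(E \right)} = \left(i \sqrt{2} - 5\right) \left(E + E\right) = \left(-5 + i \sqrt{2}\right) 2 E = 2 E \left(-5 + i \sqrt{2}\right)$)
$- 3 \left(6 + 3\right) 6 j{\left(-2 \right)} = - 3 \left(6 + 3\right) 6 \cdot 2 \left(-2\right) \left(-5 + i \sqrt{2}\right) = \left(-3\right) 9 \cdot 6 \left(20 - 4 i \sqrt{2}\right) = \left(-27\right) 6 \left(20 - 4 i \sqrt{2}\right) = - 162 \left(20 - 4 i \sqrt{2}\right) = -3240 + 648 i \sqrt{2}$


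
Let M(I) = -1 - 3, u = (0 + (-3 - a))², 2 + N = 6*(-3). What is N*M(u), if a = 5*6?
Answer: 80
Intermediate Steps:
a = 30
N = -20 (N = -2 + 6*(-3) = -2 - 18 = -20)
u = 1089 (u = (0 + (-3 - 1*30))² = (0 + (-3 - 30))² = (0 - 33)² = (-33)² = 1089)
M(I) = -4
N*M(u) = -20*(-4) = 80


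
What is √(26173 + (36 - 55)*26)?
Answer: √25679 ≈ 160.25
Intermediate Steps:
√(26173 + (36 - 55)*26) = √(26173 - 19*26) = √(26173 - 494) = √25679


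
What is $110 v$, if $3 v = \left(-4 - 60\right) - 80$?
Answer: $-5280$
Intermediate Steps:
$v = -48$ ($v = \frac{\left(-4 - 60\right) - 80}{3} = \frac{-64 - 80}{3} = \frac{1}{3} \left(-144\right) = -48$)
$110 v = 110 \left(-48\right) = -5280$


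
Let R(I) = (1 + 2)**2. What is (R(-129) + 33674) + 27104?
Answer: 60787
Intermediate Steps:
R(I) = 9 (R(I) = 3**2 = 9)
(R(-129) + 33674) + 27104 = (9 + 33674) + 27104 = 33683 + 27104 = 60787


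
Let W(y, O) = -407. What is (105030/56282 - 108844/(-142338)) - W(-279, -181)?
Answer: 820395028940/2002766829 ≈ 409.63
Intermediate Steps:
(105030/56282 - 108844/(-142338)) - W(-279, -181) = (105030/56282 - 108844/(-142338)) - 1*(-407) = (105030*(1/56282) - 108844*(-1/142338)) + 407 = (52515/28141 + 54422/71169) + 407 = 5268929537/2002766829 + 407 = 820395028940/2002766829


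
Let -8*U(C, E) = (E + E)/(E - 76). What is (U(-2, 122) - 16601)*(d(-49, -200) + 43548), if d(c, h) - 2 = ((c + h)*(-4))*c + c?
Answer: 8099552959/92 ≈ 8.8039e+7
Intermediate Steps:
U(C, E) = -E/(4*(-76 + E)) (U(C, E) = -(E + E)/(8*(E - 76)) = -2*E/(8*(-76 + E)) = -E/(4*(-76 + E)))
d(c, h) = 2 + c + c*(-4*c - 4*h) (d(c, h) = 2 + (((c + h)*(-4))*c + c) = 2 + ((-4*c - 4*h)*c + c) = 2 + (c*(-4*c - 4*h) + c) = 2 + (c + c*(-4*c - 4*h)) = 2 + c + c*(-4*c - 4*h))
(U(-2, 122) - 16601)*(d(-49, -200) + 43548) = (-1*122/(-304 + 4*122) - 16601)*((2 - 49 - 4*(-49)² - 4*(-49)*(-200)) + 43548) = (-1*122/(-304 + 488) - 16601)*((2 - 49 - 4*2401 - 39200) + 43548) = (-1*122/184 - 16601)*((2 - 49 - 9604 - 39200) + 43548) = (-1*122*1/184 - 16601)*(-48851 + 43548) = (-61/92 - 16601)*(-5303) = -1527353/92*(-5303) = 8099552959/92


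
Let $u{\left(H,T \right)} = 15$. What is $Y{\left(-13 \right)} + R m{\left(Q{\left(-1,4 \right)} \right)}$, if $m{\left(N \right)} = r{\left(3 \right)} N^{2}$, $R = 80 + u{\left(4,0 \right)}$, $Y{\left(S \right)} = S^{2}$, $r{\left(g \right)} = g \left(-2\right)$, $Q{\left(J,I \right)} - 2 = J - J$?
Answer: $-2111$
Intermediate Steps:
$Q{\left(J,I \right)} = 2$ ($Q{\left(J,I \right)} = 2 + \left(J - J\right) = 2 + 0 = 2$)
$r{\left(g \right)} = - 2 g$
$R = 95$ ($R = 80 + 15 = 95$)
$m{\left(N \right)} = - 6 N^{2}$ ($m{\left(N \right)} = \left(-2\right) 3 N^{2} = - 6 N^{2}$)
$Y{\left(-13 \right)} + R m{\left(Q{\left(-1,4 \right)} \right)} = \left(-13\right)^{2} + 95 \left(- 6 \cdot 2^{2}\right) = 169 + 95 \left(\left(-6\right) 4\right) = 169 + 95 \left(-24\right) = 169 - 2280 = -2111$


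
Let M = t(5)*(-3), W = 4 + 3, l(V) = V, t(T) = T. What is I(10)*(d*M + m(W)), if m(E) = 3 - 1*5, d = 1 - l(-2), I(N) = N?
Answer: -470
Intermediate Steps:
d = 3 (d = 1 - 1*(-2) = 1 + 2 = 3)
W = 7
M = -15 (M = 5*(-3) = -15)
m(E) = -2 (m(E) = 3 - 5 = -2)
I(10)*(d*M + m(W)) = 10*(3*(-15) - 2) = 10*(-45 - 2) = 10*(-47) = -470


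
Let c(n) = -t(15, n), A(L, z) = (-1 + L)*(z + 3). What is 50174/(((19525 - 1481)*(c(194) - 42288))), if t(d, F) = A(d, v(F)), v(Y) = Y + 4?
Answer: -25087/406910244 ≈ -6.1652e-5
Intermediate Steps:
v(Y) = 4 + Y
A(L, z) = (-1 + L)*(3 + z)
t(d, F) = -7 - F + 3*d + d*(4 + F) (t(d, F) = -3 - (4 + F) + 3*d + d*(4 + F) = -3 + (-4 - F) + 3*d + d*(4 + F) = -7 - F + 3*d + d*(4 + F))
c(n) = -98 - 14*n (c(n) = -(-7 - n + 7*15 + n*15) = -(-7 - n + 105 + 15*n) = -(98 + 14*n) = -98 - 14*n)
50174/(((19525 - 1481)*(c(194) - 42288))) = 50174/(((19525 - 1481)*((-98 - 14*194) - 42288))) = 50174/((18044*((-98 - 2716) - 42288))) = 50174/((18044*(-2814 - 42288))) = 50174/((18044*(-45102))) = 50174/(-813820488) = 50174*(-1/813820488) = -25087/406910244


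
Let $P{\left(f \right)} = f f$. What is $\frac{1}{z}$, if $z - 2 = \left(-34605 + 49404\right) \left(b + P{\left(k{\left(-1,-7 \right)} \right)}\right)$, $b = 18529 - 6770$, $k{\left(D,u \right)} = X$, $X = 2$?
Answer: $\frac{1}{174080639} \approx 5.7445 \cdot 10^{-9}$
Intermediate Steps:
$k{\left(D,u \right)} = 2$
$b = 11759$
$P{\left(f \right)} = f^{2}$
$z = 174080639$ ($z = 2 + \left(-34605 + 49404\right) \left(11759 + 2^{2}\right) = 2 + 14799 \left(11759 + 4\right) = 2 + 14799 \cdot 11763 = 2 + 174080637 = 174080639$)
$\frac{1}{z} = \frac{1}{174080639}$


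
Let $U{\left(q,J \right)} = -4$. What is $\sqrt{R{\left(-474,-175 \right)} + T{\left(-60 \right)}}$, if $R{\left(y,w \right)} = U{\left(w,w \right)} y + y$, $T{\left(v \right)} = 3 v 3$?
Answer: $21 \sqrt{2} \approx 29.698$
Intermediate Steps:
$T{\left(v \right)} = 9 v$
$R{\left(y,w \right)} = - 3 y$ ($R{\left(y,w \right)} = - 4 y + y = - 3 y$)
$\sqrt{R{\left(-474,-175 \right)} + T{\left(-60 \right)}} = \sqrt{\left(-3\right) \left(-474\right) + 9 \left(-60\right)} = \sqrt{1422 - 540} = \sqrt{882} = 21 \sqrt{2}$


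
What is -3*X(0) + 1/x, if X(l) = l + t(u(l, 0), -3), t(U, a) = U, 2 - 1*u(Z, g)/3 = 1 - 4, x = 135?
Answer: -6074/135 ≈ -44.993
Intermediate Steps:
u(Z, g) = 15 (u(Z, g) = 6 - 3*(1 - 4) = 6 - 3*(-3) = 6 + 9 = 15)
X(l) = 15 + l (X(l) = l + 15 = 15 + l)
-3*X(0) + 1/x = -3*(15 + 0) + 1/135 = -3*15 + 1/135 = -45 + 1/135 = -6074/135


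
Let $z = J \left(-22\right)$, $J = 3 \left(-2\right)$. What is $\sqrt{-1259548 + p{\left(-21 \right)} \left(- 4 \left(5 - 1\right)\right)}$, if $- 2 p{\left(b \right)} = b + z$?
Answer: $2 i \sqrt{314665} \approx 1121.9 i$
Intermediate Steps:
$J = -6$
$z = 132$ ($z = \left(-6\right) \left(-22\right) = 132$)
$p{\left(b \right)} = -66 - \frac{b}{2}$ ($p{\left(b \right)} = - \frac{b + 132}{2} = - \frac{132 + b}{2} = -66 - \frac{b}{2}$)
$\sqrt{-1259548 + p{\left(-21 \right)} \left(- 4 \left(5 - 1\right)\right)} = \sqrt{-1259548 + \left(-66 - - \frac{21}{2}\right) \left(- 4 \left(5 - 1\right)\right)} = \sqrt{-1259548 + \left(-66 + \frac{21}{2}\right) \left(\left(-4\right) 4\right)} = \sqrt{-1259548 - -888} = \sqrt{-1259548 + 888} = \sqrt{-1258660} = 2 i \sqrt{314665}$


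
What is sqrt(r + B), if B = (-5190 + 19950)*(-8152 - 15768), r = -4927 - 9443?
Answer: I*sqrt(353073570) ≈ 18790.0*I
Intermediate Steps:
r = -14370
B = -353059200 (B = 14760*(-23920) = -353059200)
sqrt(r + B) = sqrt(-14370 - 353059200) = sqrt(-353073570) = I*sqrt(353073570)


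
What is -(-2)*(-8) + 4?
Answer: -12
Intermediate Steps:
-(-2)*(-8) + 4 = -2*8 + 4 = -16 + 4 = -12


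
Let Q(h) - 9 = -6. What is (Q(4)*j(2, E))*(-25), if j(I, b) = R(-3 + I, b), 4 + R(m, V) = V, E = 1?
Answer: 225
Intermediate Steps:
R(m, V) = -4 + V
j(I, b) = -4 + b
Q(h) = 3 (Q(h) = 9 - 6 = 3)
(Q(4)*j(2, E))*(-25) = (3*(-4 + 1))*(-25) = (3*(-3))*(-25) = -9*(-25) = 225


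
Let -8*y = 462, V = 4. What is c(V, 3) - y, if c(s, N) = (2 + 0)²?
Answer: 247/4 ≈ 61.750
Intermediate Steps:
y = -231/4 (y = -⅛*462 = -231/4 ≈ -57.750)
c(s, N) = 4 (c(s, N) = 2² = 4)
c(V, 3) - y = 4 - 1*(-231/4) = 4 + 231/4 = 247/4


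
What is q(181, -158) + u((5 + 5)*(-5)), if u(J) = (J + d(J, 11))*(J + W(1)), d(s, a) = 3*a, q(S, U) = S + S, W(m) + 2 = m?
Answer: 1229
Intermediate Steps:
W(m) = -2 + m
q(S, U) = 2*S
u(J) = (-1 + J)*(33 + J) (u(J) = (J + 3*11)*(J + (-2 + 1)) = (J + 33)*(J - 1) = (33 + J)*(-1 + J) = (-1 + J)*(33 + J))
q(181, -158) + u((5 + 5)*(-5)) = 2*181 + (-33 + ((5 + 5)*(-5))² + 32*((5 + 5)*(-5))) = 362 + (-33 + (10*(-5))² + 32*(10*(-5))) = 362 + (-33 + (-50)² + 32*(-50)) = 362 + (-33 + 2500 - 1600) = 362 + 867 = 1229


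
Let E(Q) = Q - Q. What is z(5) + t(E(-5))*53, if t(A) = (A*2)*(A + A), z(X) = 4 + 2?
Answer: 6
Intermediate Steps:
E(Q) = 0
z(X) = 6
t(A) = 4*A² (t(A) = (2*A)*(2*A) = 4*A²)
z(5) + t(E(-5))*53 = 6 + (4*0²)*53 = 6 + (4*0)*53 = 6 + 0*53 = 6 + 0 = 6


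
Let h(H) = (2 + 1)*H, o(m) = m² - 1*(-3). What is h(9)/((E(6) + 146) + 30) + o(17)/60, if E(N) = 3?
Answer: 13472/2685 ≈ 5.0175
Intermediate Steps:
o(m) = 3 + m² (o(m) = m² + 3 = 3 + m²)
h(H) = 3*H
h(9)/((E(6) + 146) + 30) + o(17)/60 = (3*9)/((3 + 146) + 30) + (3 + 17²)/60 = 27/(149 + 30) + (3 + 289)*(1/60) = 27/179 + 292*(1/60) = 27*(1/179) + 73/15 = 27/179 + 73/15 = 13472/2685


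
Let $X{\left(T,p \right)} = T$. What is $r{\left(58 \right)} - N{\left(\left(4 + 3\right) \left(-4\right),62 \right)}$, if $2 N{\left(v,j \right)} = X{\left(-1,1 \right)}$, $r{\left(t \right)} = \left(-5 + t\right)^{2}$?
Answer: $\frac{5619}{2} \approx 2809.5$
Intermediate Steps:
$N{\left(v,j \right)} = - \frac{1}{2}$ ($N{\left(v,j \right)} = \frac{1}{2} \left(-1\right) = - \frac{1}{2}$)
$r{\left(58 \right)} - N{\left(\left(4 + 3\right) \left(-4\right),62 \right)} = \left(-5 + 58\right)^{2} - - \frac{1}{2} = 53^{2} + \frac{1}{2} = 2809 + \frac{1}{2} = \frac{5619}{2}$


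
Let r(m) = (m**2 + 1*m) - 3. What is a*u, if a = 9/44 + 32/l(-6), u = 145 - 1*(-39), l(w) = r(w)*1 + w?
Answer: 73462/231 ≈ 318.02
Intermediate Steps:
r(m) = -3 + m + m**2 (r(m) = (m**2 + m) - 3 = (m + m**2) - 3 = -3 + m + m**2)
l(w) = -3 + w**2 + 2*w (l(w) = (-3 + w + w**2)*1 + w = (-3 + w + w**2) + w = -3 + w**2 + 2*w)
u = 184 (u = 145 + 39 = 184)
a = 1597/924 (a = 9/44 + 32/(-3 + (-6)**2 + 2*(-6)) = 9*(1/44) + 32/(-3 + 36 - 12) = 9/44 + 32/21 = 1597/924 ≈ 1.7284)
a*u = (1597/924)*184 = 73462/231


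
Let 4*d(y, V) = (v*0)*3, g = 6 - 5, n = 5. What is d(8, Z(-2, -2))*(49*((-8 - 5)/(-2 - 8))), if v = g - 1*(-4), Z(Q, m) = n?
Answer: 0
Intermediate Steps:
Z(Q, m) = 5
g = 1
v = 5 (v = 1 - 1*(-4) = 1 + 4 = 5)
d(y, V) = 0 (d(y, V) = ((5*0)*3)/4 = (0*3)/4 = (1/4)*0 = 0)
d(8, Z(-2, -2))*(49*((-8 - 5)/(-2 - 8))) = 0*(49*((-8 - 5)/(-2 - 8))) = 0*(49*(-13/(-10))) = 0*(49*(-13*(-1/10))) = 0*(49*(13/10)) = 0*(637/10) = 0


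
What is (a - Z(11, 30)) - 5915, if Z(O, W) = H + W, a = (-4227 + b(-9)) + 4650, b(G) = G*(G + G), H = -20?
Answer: -5340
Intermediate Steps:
b(G) = 2*G² (b(G) = G*(2*G) = 2*G²)
a = 585 (a = (-4227 + 2*(-9)²) + 4650 = (-4227 + 2*81) + 4650 = (-4227 + 162) + 4650 = -4065 + 4650 = 585)
Z(O, W) = -20 + W
(a - Z(11, 30)) - 5915 = (585 - (-20 + 30)) - 5915 = (585 - 1*10) - 5915 = (585 - 10) - 5915 = 575 - 5915 = -5340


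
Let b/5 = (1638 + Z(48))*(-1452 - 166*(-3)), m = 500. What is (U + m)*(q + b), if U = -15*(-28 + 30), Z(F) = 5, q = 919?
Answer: -3683009770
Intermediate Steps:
U = -30 (U = -15*2 = -30)
b = -7837110 (b = 5*((1638 + 5)*(-1452 - 166*(-3))) = 5*(1643*(-1452 + 498)) = 5*(1643*(-954)) = 5*(-1567422) = -7837110)
(U + m)*(q + b) = (-30 + 500)*(919 - 7837110) = 470*(-7836191) = -3683009770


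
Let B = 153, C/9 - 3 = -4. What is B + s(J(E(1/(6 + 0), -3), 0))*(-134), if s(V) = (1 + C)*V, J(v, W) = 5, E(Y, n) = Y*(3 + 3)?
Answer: 5513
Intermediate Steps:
C = -9 (C = 27 + 9*(-4) = 27 - 36 = -9)
E(Y, n) = 6*Y (E(Y, n) = Y*6 = 6*Y)
s(V) = -8*V (s(V) = (1 - 9)*V = -8*V)
B + s(J(E(1/(6 + 0), -3), 0))*(-134) = 153 - 8*5*(-134) = 153 - 40*(-134) = 153 + 5360 = 5513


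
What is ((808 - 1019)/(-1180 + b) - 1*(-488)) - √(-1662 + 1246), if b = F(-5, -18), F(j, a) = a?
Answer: 584835/1198 - 4*I*√26 ≈ 488.18 - 20.396*I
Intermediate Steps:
b = -18
((808 - 1019)/(-1180 + b) - 1*(-488)) - √(-1662 + 1246) = ((808 - 1019)/(-1180 - 18) - 1*(-488)) - √(-1662 + 1246) = (-211/(-1198) + 488) - √(-416) = (-211*(-1/1198) + 488) - 4*I*√26 = (211/1198 + 488) - 4*I*√26 = 584835/1198 - 4*I*√26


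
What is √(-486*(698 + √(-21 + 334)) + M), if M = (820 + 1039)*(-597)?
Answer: √(-1449051 - 486*√313) ≈ 1207.3*I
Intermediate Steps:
M = -1109823 (M = 1859*(-597) = -1109823)
√(-486*(698 + √(-21 + 334)) + M) = √(-486*(698 + √(-21 + 334)) - 1109823) = √(-486*(698 + √313) - 1109823) = √((-339228 - 486*√313) - 1109823) = √(-1449051 - 486*√313)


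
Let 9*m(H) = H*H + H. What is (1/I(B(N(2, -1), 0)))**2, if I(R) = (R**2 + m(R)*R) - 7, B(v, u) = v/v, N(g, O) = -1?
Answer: 81/2704 ≈ 0.029956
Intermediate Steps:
B(v, u) = 1
m(H) = H/9 + H**2/9 (m(H) = (H*H + H)/9 = (H**2 + H)/9 = (H + H**2)/9 = H/9 + H**2/9)
I(R) = -7 + R**2 + R**2*(1 + R)/9 (I(R) = (R**2 + (R*(1 + R)/9)*R) - 7 = (R**2 + R**2*(1 + R)/9) - 7 = -7 + R**2 + R**2*(1 + R)/9)
(1/I(B(N(2, -1), 0)))**2 = (1/(-7 + (1/9)*1**3 + (10/9)*1**2))**2 = (1/(-7 + (1/9)*1 + (10/9)*1))**2 = (1/(-7 + 1/9 + 10/9))**2 = (1/(-52/9))**2 = (-9/52)**2 = 81/2704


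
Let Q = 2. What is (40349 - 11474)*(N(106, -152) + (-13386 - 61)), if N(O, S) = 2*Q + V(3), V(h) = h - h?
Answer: -388166625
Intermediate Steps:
V(h) = 0
N(O, S) = 4 (N(O, S) = 2*2 + 0 = 4 + 0 = 4)
(40349 - 11474)*(N(106, -152) + (-13386 - 61)) = (40349 - 11474)*(4 + (-13386 - 61)) = 28875*(4 - 13447) = 28875*(-13443) = -388166625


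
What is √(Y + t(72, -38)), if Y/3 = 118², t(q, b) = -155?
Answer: √41617 ≈ 204.00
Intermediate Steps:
Y = 41772 (Y = 3*118² = 3*13924 = 41772)
√(Y + t(72, -38)) = √(41772 - 155) = √41617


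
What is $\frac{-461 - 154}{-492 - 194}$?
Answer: $\frac{615}{686} \approx 0.8965$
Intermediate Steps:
$\frac{-461 - 154}{-492 - 194} = - \frac{615}{-686} = \left(-615\right) \left(- \frac{1}{686}\right) = \frac{615}{686}$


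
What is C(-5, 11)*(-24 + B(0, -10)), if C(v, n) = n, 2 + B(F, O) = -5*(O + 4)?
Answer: 44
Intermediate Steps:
B(F, O) = -22 - 5*O (B(F, O) = -2 - 5*(O + 4) = -2 - 5*(4 + O) = -2 + (-20 - 5*O) = -22 - 5*O)
C(-5, 11)*(-24 + B(0, -10)) = 11*(-24 + (-22 - 5*(-10))) = 11*(-24 + (-22 + 50)) = 11*(-24 + 28) = 11*4 = 44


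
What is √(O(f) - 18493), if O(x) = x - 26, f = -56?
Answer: 5*I*√743 ≈ 136.29*I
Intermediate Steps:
O(x) = -26 + x
√(O(f) - 18493) = √((-26 - 56) - 18493) = √(-82 - 18493) = √(-18575) = 5*I*√743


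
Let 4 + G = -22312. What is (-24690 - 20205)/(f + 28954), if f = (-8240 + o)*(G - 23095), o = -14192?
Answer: -44895/1018688506 ≈ -4.4071e-5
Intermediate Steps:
G = -22316 (G = -4 - 22312 = -22316)
f = 1018659552 (f = (-8240 - 14192)*(-22316 - 23095) = -22432*(-45411) = 1018659552)
(-24690 - 20205)/(f + 28954) = (-24690 - 20205)/(1018659552 + 28954) = -44895/1018688506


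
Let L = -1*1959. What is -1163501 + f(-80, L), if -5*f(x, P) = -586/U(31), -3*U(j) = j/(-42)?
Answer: -180268819/155 ≈ -1.1630e+6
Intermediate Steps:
U(j) = j/126 (U(j) = -j/(3*(-42)) = -j*(-1)/(3*42) = -(-1)*j/126 = j/126)
L = -1959
f(x, P) = 73836/155 (f(x, P) = -(-586)/(5*((1/126)*31)) = -(-586)/(5*31/126) = -(-586)*126/(5*31) = -⅕*(-73836/31) = 73836/155)
-1163501 + f(-80, L) = -1163501 + 73836/155 = -180268819/155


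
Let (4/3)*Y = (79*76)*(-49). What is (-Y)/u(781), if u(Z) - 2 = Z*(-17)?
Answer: -73549/4425 ≈ -16.621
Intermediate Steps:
u(Z) = 2 - 17*Z (u(Z) = 2 + Z*(-17) = 2 - 17*Z)
Y = -220647 (Y = 3*((79*76)*(-49))/4 = 3*(6004*(-49))/4 = (3/4)*(-294196) = -220647)
(-Y)/u(781) = (-1*(-220647))/(2 - 17*781) = 220647/(2 - 13277) = 220647/(-13275) = 220647*(-1/13275) = -73549/4425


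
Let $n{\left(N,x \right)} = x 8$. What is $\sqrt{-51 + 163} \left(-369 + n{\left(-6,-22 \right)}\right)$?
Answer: $- 2180 \sqrt{7} \approx -5767.7$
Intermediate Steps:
$n{\left(N,x \right)} = 8 x$
$\sqrt{-51 + 163} \left(-369 + n{\left(-6,-22 \right)}\right) = \sqrt{-51 + 163} \left(-369 + 8 \left(-22\right)\right) = \sqrt{112} \left(-369 - 176\right) = 4 \sqrt{7} \left(-545\right) = - 2180 \sqrt{7}$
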